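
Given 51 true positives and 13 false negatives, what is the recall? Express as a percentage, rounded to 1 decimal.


Recall = TP / (TP + FN) * 100
= 51 / (51 + 13)
= 51 / 64
= 0.7969
= 79.7%

79.7


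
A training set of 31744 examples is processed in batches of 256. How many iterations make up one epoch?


Iterations per epoch = dataset_size / batch_size
= 31744 / 256
= 124

124


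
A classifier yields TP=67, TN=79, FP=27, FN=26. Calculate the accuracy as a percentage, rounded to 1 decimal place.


Accuracy = (TP + TN) / (TP + TN + FP + FN) * 100
= (67 + 79) / (67 + 79 + 27 + 26)
= 146 / 199
= 0.7337
= 73.4%

73.4


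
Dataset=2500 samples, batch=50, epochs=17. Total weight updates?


Iterations per epoch = 2500 / 50 = 50
Total updates = iterations_per_epoch * epochs
= 50 * 17
= 850

850


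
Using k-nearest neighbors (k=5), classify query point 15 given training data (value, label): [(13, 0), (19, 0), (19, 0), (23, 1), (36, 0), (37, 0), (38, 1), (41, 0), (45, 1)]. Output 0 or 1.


Distances from query 15:
Point 13 (class 0): distance = 2
Point 19 (class 0): distance = 4
Point 19 (class 0): distance = 4
Point 23 (class 1): distance = 8
Point 36 (class 0): distance = 21
K=5 nearest neighbors: classes = [0, 0, 0, 1, 0]
Votes for class 1: 1 / 5
Majority vote => class 0

0


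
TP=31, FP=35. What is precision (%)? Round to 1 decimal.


Precision = TP / (TP + FP) * 100
= 31 / (31 + 35)
= 31 / 66
= 0.4697
= 47.0%

47.0


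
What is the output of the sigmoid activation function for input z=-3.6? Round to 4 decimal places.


sigmoid(z) = 1 / (1 + exp(-z))
exp(-(-3.6)) = exp(3.6) = 36.5982
1 + 36.5982 = 37.5982
1 / 37.5982 = 0.0266

0.0266


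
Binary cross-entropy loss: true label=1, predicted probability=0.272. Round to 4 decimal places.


For y=1: Loss = -log(p)
= -log(0.272)
= -(-1.302)
= 1.3020

1.3020


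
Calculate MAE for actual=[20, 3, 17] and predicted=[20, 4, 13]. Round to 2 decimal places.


Absolute errors: [0, 1, 4]
Sum of absolute errors = 5
MAE = 5 / 3 = 1.67

1.67


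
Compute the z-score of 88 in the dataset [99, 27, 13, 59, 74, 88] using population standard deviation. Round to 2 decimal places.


Mean = (99 + 27 + 13 + 59 + 74 + 88) / 6 = 60.0
Variance = sum((x_i - mean)^2) / n = 966.6667
Std = sqrt(966.6667) = 31.0913
Z = (x - mean) / std
= (88 - 60.0) / 31.0913
= 28.0 / 31.0913
= 0.90

0.90


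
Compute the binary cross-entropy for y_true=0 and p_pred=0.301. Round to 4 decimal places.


For y=0: Loss = -log(1-p)
= -log(1 - 0.301)
= -log(0.699)
= -(-0.3581)
= 0.3581

0.3581


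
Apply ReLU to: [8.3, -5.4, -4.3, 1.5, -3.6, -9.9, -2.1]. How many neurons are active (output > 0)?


ReLU(x) = max(0, x) for each element:
ReLU(8.3) = 8.3
ReLU(-5.4) = 0
ReLU(-4.3) = 0
ReLU(1.5) = 1.5
ReLU(-3.6) = 0
ReLU(-9.9) = 0
ReLU(-2.1) = 0
Active neurons (>0): 2

2


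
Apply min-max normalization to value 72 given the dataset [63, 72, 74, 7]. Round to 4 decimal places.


Min = 7, Max = 74
Range = 74 - 7 = 67
Scaled = (x - min) / (max - min)
= (72 - 7) / 67
= 65 / 67
= 0.9701

0.9701


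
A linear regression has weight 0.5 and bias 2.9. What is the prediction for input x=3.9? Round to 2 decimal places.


y = 0.5 * 3.9 + (2.9)
= 1.95 + (2.9)
= 4.85

4.85


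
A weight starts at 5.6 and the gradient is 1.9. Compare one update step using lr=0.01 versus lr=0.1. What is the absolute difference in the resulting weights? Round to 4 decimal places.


With lr=0.01: w_new = 5.6 - 0.01 * 1.9 = 5.581
With lr=0.1: w_new = 5.6 - 0.1 * 1.9 = 5.41
Absolute difference = |5.581 - 5.41|
= 0.1710

0.1710


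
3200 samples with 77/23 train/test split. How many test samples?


Train samples = 3200 * 77% = 2464
Test samples = 3200 - 2464
= 736

736


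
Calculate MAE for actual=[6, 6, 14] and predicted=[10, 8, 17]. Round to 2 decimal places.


Absolute errors: [4, 2, 3]
Sum of absolute errors = 9
MAE = 9 / 3 = 3.00

3.00


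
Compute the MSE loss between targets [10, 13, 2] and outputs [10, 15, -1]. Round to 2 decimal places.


Differences: [0, -2, 3]
Squared errors: [0, 4, 9]
Sum of squared errors = 13
MSE = 13 / 3 = 4.33

4.33


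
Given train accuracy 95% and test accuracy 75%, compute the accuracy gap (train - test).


Gap = train_accuracy - test_accuracy
= 95 - 75
= 20%
This gap suggests the model is overfitting.

20


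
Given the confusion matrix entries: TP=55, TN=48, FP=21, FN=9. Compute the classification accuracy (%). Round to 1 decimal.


Accuracy = (TP + TN) / (TP + TN + FP + FN) * 100
= (55 + 48) / (55 + 48 + 21 + 9)
= 103 / 133
= 0.7744
= 77.4%

77.4


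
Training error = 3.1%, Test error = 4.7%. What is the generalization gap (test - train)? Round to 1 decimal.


Generalization gap = test_error - train_error
= 4.7 - 3.1
= 1.6%
A small gap suggests good generalization.

1.6


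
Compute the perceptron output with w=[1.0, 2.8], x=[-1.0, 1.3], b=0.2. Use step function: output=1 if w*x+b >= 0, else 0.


z = w . x + b
= 1.0*-1.0 + 2.8*1.3 + 0.2
= -1.0 + 3.64 + 0.2
= 2.64 + 0.2
= 2.84
Since z = 2.84 >= 0, output = 1

1


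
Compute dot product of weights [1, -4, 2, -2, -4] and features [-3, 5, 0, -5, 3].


Element-wise products:
1 * -3 = -3
-4 * 5 = -20
2 * 0 = 0
-2 * -5 = 10
-4 * 3 = -12
Sum = -3 + -20 + 0 + 10 + -12
= -25

-25


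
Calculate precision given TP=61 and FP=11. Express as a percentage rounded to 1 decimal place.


Precision = TP / (TP + FP) * 100
= 61 / (61 + 11)
= 61 / 72
= 0.8472
= 84.7%

84.7


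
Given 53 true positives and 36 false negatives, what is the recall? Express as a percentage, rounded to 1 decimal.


Recall = TP / (TP + FN) * 100
= 53 / (53 + 36)
= 53 / 89
= 0.5955
= 59.6%

59.6


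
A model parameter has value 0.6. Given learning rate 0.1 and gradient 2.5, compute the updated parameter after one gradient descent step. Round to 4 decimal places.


w_new = w_old - lr * gradient
= 0.6 - 0.1 * 2.5
= 0.6 - (0.25)
= 0.3500

0.3500


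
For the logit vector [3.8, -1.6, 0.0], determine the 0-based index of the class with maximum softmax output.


Softmax is a monotonic transformation, so it preserves the argmax.
We need to find the index of the maximum logit.
Index 0: 3.8
Index 1: -1.6
Index 2: 0.0
Maximum logit = 3.8 at index 0

0


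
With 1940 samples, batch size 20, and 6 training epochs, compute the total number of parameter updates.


Iterations per epoch = 1940 / 20 = 97
Total updates = iterations_per_epoch * epochs
= 97 * 6
= 582

582


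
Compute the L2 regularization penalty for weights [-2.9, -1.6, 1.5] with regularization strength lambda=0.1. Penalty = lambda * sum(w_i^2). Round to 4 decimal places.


Squaring each weight:
(-2.9)^2 = 8.41
(-1.6)^2 = 2.56
1.5^2 = 2.25
Sum of squares = 13.22
Penalty = 0.1 * 13.22 = 1.3220

1.3220


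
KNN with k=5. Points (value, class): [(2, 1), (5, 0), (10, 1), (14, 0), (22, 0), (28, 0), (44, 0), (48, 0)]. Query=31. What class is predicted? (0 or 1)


Distances from query 31:
Point 28 (class 0): distance = 3
Point 22 (class 0): distance = 9
Point 44 (class 0): distance = 13
Point 14 (class 0): distance = 17
Point 48 (class 0): distance = 17
K=5 nearest neighbors: classes = [0, 0, 0, 0, 0]
Votes for class 1: 0 / 5
Majority vote => class 0

0


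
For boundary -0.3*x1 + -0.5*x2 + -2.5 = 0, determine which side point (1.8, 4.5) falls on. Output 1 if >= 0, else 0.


Compute -0.3 * 1.8 + -0.5 * 4.5 + -2.5
= -0.54 + -2.25 + -2.5
= -5.29
Since -5.29 < 0, the point is on the negative side.

0


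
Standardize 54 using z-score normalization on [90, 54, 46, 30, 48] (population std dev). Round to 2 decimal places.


Mean = (90 + 54 + 46 + 30 + 48) / 5 = 53.6
Variance = sum((x_i - mean)^2) / n = 394.24
Std = sqrt(394.24) = 19.8555
Z = (x - mean) / std
= (54 - 53.6) / 19.8555
= 0.4 / 19.8555
= 0.02

0.02


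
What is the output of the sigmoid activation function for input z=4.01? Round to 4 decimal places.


sigmoid(z) = 1 / (1 + exp(-z))
exp(-(4.01)) = exp(-4.01) = 0.0181
1 + 0.0181 = 1.0181
1 / 1.0181 = 0.9822

0.9822


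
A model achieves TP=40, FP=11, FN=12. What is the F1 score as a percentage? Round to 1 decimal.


Precision = TP / (TP + FP) = 40 / 51 = 0.7843
Recall = TP / (TP + FN) = 40 / 52 = 0.7692
F1 = 2 * P * R / (P + R)
= 2 * 0.7843 * 0.7692 / (0.7843 + 0.7692)
= 1.2066 / 1.5535
= 0.7767
As percentage: 77.7%

77.7


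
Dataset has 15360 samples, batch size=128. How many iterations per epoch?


Iterations per epoch = dataset_size / batch_size
= 15360 / 128
= 120

120


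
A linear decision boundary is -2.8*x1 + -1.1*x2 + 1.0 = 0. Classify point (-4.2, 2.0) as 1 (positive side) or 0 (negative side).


Compute -2.8 * -4.2 + -1.1 * 2.0 + 1.0
= 11.76 + -2.2 + 1.0
= 10.56
Since 10.56 >= 0, the point is on the positive side.

1


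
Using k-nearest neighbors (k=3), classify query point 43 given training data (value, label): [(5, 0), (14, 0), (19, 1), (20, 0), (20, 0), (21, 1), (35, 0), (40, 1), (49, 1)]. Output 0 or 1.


Distances from query 43:
Point 40 (class 1): distance = 3
Point 49 (class 1): distance = 6
Point 35 (class 0): distance = 8
K=3 nearest neighbors: classes = [1, 1, 0]
Votes for class 1: 2 / 3
Majority vote => class 1

1


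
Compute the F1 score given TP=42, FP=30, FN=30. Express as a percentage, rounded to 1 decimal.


Precision = TP / (TP + FP) = 42 / 72 = 0.5833
Recall = TP / (TP + FN) = 42 / 72 = 0.5833
F1 = 2 * P * R / (P + R)
= 2 * 0.5833 * 0.5833 / (0.5833 + 0.5833)
= 0.6806 / 1.1667
= 0.5833
As percentage: 58.3%

58.3


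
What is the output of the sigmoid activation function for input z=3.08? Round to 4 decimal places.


sigmoid(z) = 1 / (1 + exp(-z))
exp(-(3.08)) = exp(-3.08) = 0.046
1 + 0.046 = 1.046
1 / 1.046 = 0.9561

0.9561


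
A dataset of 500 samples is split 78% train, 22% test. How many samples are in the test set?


Train samples = 500 * 78% = 390
Test samples = 500 - 390
= 110

110


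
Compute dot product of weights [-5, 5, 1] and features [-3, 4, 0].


Element-wise products:
-5 * -3 = 15
5 * 4 = 20
1 * 0 = 0
Sum = 15 + 20 + 0
= 35

35


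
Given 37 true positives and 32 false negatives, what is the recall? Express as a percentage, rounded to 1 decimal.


Recall = TP / (TP + FN) * 100
= 37 / (37 + 32)
= 37 / 69
= 0.5362
= 53.6%

53.6


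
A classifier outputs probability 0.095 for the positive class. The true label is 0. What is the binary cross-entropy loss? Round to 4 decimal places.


For y=0: Loss = -log(1-p)
= -log(1 - 0.095)
= -log(0.905)
= -(-0.0998)
= 0.0998

0.0998


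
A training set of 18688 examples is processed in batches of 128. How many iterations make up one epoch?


Iterations per epoch = dataset_size / batch_size
= 18688 / 128
= 146

146


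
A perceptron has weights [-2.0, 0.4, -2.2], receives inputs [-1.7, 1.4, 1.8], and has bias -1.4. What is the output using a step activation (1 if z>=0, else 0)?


z = w . x + b
= -2.0*-1.7 + 0.4*1.4 + -2.2*1.8 + -1.4
= 3.4 + 0.56 + -3.96 + -1.4
= 0.0 + -1.4
= -1.4
Since z = -1.4 < 0, output = 0

0


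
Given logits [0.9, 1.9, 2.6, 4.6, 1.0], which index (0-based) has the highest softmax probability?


Softmax is a monotonic transformation, so it preserves the argmax.
We need to find the index of the maximum logit.
Index 0: 0.9
Index 1: 1.9
Index 2: 2.6
Index 3: 4.6
Index 4: 1.0
Maximum logit = 4.6 at index 3

3


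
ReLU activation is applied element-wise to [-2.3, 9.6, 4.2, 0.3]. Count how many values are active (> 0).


ReLU(x) = max(0, x) for each element:
ReLU(-2.3) = 0
ReLU(9.6) = 9.6
ReLU(4.2) = 4.2
ReLU(0.3) = 0.3
Active neurons (>0): 3

3


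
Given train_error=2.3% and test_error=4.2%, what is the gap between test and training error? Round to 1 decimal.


Generalization gap = test_error - train_error
= 4.2 - 2.3
= 1.9%
A small gap suggests good generalization.

1.9


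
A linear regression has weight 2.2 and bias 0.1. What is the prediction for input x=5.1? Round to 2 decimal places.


y = 2.2 * 5.1 + (0.1)
= 11.22 + (0.1)
= 11.32

11.32


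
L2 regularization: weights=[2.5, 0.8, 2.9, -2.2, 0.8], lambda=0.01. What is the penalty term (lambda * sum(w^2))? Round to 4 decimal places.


Squaring each weight:
2.5^2 = 6.25
0.8^2 = 0.64
2.9^2 = 8.41
(-2.2)^2 = 4.84
0.8^2 = 0.64
Sum of squares = 20.78
Penalty = 0.01 * 20.78 = 0.2078

0.2078


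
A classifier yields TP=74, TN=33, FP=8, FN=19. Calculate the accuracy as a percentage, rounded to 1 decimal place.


Accuracy = (TP + TN) / (TP + TN + FP + FN) * 100
= (74 + 33) / (74 + 33 + 8 + 19)
= 107 / 134
= 0.7985
= 79.9%

79.9


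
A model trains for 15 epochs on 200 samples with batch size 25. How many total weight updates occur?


Iterations per epoch = 200 / 25 = 8
Total updates = iterations_per_epoch * epochs
= 8 * 15
= 120

120


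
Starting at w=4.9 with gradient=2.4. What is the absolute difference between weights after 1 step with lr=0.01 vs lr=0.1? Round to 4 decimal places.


With lr=0.01: w_new = 4.9 - 0.01 * 2.4 = 4.876
With lr=0.1: w_new = 4.9 - 0.1 * 2.4 = 4.66
Absolute difference = |4.876 - 4.66|
= 0.2160

0.2160


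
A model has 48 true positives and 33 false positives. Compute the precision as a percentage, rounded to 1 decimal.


Precision = TP / (TP + FP) * 100
= 48 / (48 + 33)
= 48 / 81
= 0.5926
= 59.3%

59.3


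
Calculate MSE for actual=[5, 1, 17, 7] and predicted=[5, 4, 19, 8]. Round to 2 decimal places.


Differences: [0, -3, -2, -1]
Squared errors: [0, 9, 4, 1]
Sum of squared errors = 14
MSE = 14 / 4 = 3.50

3.50


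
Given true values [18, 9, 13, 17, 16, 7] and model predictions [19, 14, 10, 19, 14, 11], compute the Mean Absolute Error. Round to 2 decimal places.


Absolute errors: [1, 5, 3, 2, 2, 4]
Sum of absolute errors = 17
MAE = 17 / 6 = 2.83

2.83


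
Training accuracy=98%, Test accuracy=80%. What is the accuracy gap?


Gap = train_accuracy - test_accuracy
= 98 - 80
= 18%
This gap suggests the model is overfitting.

18


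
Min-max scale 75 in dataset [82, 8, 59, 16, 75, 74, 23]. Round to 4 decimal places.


Min = 8, Max = 82
Range = 82 - 8 = 74
Scaled = (x - min) / (max - min)
= (75 - 8) / 74
= 67 / 74
= 0.9054

0.9054


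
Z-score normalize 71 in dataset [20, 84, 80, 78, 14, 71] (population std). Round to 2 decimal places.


Mean = (20 + 84 + 80 + 78 + 14 + 71) / 6 = 57.8333
Variance = sum((x_i - mean)^2) / n = 851.4722
Std = sqrt(851.4722) = 29.18
Z = (x - mean) / std
= (71 - 57.8333) / 29.18
= 13.1667 / 29.18
= 0.45

0.45


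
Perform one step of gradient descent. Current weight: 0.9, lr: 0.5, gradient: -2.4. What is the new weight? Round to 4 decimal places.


w_new = w_old - lr * gradient
= 0.9 - 0.5 * -2.4
= 0.9 - (-1.2)
= 2.1000

2.1000


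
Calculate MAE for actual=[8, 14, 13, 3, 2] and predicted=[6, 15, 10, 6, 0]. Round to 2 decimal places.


Absolute errors: [2, 1, 3, 3, 2]
Sum of absolute errors = 11
MAE = 11 / 5 = 2.20

2.20


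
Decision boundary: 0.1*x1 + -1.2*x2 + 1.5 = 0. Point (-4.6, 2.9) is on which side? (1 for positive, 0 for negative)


Compute 0.1 * -4.6 + -1.2 * 2.9 + 1.5
= -0.46 + -3.48 + 1.5
= -2.44
Since -2.44 < 0, the point is on the negative side.

0


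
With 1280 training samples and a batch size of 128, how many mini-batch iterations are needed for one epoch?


Iterations per epoch = dataset_size / batch_size
= 1280 / 128
= 10

10


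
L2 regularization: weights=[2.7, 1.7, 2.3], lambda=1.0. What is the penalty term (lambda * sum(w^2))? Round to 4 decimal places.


Squaring each weight:
2.7^2 = 7.29
1.7^2 = 2.89
2.3^2 = 5.29
Sum of squares = 15.47
Penalty = 1.0 * 15.47 = 15.4700

15.4700


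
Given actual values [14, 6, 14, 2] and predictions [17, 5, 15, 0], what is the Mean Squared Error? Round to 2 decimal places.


Differences: [-3, 1, -1, 2]
Squared errors: [9, 1, 1, 4]
Sum of squared errors = 15
MSE = 15 / 4 = 3.75

3.75


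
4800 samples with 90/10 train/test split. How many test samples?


Train samples = 4800 * 90% = 4320
Test samples = 4800 - 4320
= 480

480


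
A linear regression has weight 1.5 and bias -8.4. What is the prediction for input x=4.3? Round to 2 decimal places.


y = 1.5 * 4.3 + (-8.4)
= 6.45 + (-8.4)
= -1.95

-1.95


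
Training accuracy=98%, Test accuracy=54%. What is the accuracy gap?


Gap = train_accuracy - test_accuracy
= 98 - 54
= 44%
This large gap strongly indicates overfitting.

44


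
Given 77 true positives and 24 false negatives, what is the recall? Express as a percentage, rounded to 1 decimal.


Recall = TP / (TP + FN) * 100
= 77 / (77 + 24)
= 77 / 101
= 0.7624
= 76.2%

76.2


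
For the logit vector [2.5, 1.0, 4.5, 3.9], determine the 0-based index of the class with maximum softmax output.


Softmax is a monotonic transformation, so it preserves the argmax.
We need to find the index of the maximum logit.
Index 0: 2.5
Index 1: 1.0
Index 2: 4.5
Index 3: 3.9
Maximum logit = 4.5 at index 2

2


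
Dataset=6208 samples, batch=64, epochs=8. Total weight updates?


Iterations per epoch = 6208 / 64 = 97
Total updates = iterations_per_epoch * epochs
= 97 * 8
= 776

776


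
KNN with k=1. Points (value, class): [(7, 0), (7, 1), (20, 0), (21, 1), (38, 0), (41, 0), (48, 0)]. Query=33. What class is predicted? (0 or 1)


Distances from query 33:
Point 38 (class 0): distance = 5
K=1 nearest neighbors: classes = [0]
Votes for class 1: 0 / 1
Majority vote => class 0

0


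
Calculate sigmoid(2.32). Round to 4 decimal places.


sigmoid(z) = 1 / (1 + exp(-z))
exp(-(2.32)) = exp(-2.32) = 0.0983
1 + 0.0983 = 1.0983
1 / 1.0983 = 0.9105

0.9105


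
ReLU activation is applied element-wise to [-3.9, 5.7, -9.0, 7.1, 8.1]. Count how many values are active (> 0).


ReLU(x) = max(0, x) for each element:
ReLU(-3.9) = 0
ReLU(5.7) = 5.7
ReLU(-9.0) = 0
ReLU(7.1) = 7.1
ReLU(8.1) = 8.1
Active neurons (>0): 3

3


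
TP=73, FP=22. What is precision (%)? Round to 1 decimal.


Precision = TP / (TP + FP) * 100
= 73 / (73 + 22)
= 73 / 95
= 0.7684
= 76.8%

76.8


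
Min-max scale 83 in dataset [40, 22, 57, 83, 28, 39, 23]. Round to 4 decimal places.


Min = 22, Max = 83
Range = 83 - 22 = 61
Scaled = (x - min) / (max - min)
= (83 - 22) / 61
= 61 / 61
= 1.0000

1.0000


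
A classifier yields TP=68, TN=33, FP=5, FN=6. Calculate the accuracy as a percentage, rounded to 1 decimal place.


Accuracy = (TP + TN) / (TP + TN + FP + FN) * 100
= (68 + 33) / (68 + 33 + 5 + 6)
= 101 / 112
= 0.9018
= 90.2%

90.2


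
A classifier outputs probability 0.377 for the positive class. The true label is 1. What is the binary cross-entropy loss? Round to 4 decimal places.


For y=1: Loss = -log(p)
= -log(0.377)
= -(-0.9755)
= 0.9755

0.9755


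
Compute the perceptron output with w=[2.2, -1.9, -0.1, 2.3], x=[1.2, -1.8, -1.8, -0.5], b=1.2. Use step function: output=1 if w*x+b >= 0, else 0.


z = w . x + b
= 2.2*1.2 + -1.9*-1.8 + -0.1*-1.8 + 2.3*-0.5 + 1.2
= 2.64 + 3.42 + 0.18 + -1.15 + 1.2
= 5.09 + 1.2
= 6.29
Since z = 6.29 >= 0, output = 1

1


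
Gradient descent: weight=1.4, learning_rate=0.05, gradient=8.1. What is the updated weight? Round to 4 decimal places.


w_new = w_old - lr * gradient
= 1.4 - 0.05 * 8.1
= 1.4 - (0.405)
= 0.9950

0.9950


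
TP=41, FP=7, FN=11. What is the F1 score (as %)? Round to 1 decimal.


Precision = TP / (TP + FP) = 41 / 48 = 0.8542
Recall = TP / (TP + FN) = 41 / 52 = 0.7885
F1 = 2 * P * R / (P + R)
= 2 * 0.8542 * 0.7885 / (0.8542 + 0.7885)
= 1.347 / 1.6426
= 0.82
As percentage: 82.0%

82.0


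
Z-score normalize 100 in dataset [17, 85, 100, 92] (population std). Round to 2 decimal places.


Mean = (17 + 85 + 100 + 92) / 4 = 73.5
Variance = sum((x_i - mean)^2) / n = 1092.25
Std = sqrt(1092.25) = 33.0492
Z = (x - mean) / std
= (100 - 73.5) / 33.0492
= 26.5 / 33.0492
= 0.80

0.80


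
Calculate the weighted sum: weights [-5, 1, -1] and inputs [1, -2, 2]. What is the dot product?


Element-wise products:
-5 * 1 = -5
1 * -2 = -2
-1 * 2 = -2
Sum = -5 + -2 + -2
= -9

-9


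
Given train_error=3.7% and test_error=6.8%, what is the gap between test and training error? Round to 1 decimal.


Generalization gap = test_error - train_error
= 6.8 - 3.7
= 3.1%
A moderate gap.

3.1


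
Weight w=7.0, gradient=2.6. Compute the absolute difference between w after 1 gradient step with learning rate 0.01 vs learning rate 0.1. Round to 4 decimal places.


With lr=0.01: w_new = 7.0 - 0.01 * 2.6 = 6.974
With lr=0.1: w_new = 7.0 - 0.1 * 2.6 = 6.74
Absolute difference = |6.974 - 6.74|
= 0.2340

0.2340


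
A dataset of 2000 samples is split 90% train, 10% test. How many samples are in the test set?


Train samples = 2000 * 90% = 1800
Test samples = 2000 - 1800
= 200

200


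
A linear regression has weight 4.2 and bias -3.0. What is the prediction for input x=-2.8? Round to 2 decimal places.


y = 4.2 * -2.8 + (-3.0)
= -11.76 + (-3.0)
= -14.76

-14.76


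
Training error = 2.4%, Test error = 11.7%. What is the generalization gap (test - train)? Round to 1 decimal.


Generalization gap = test_error - train_error
= 11.7 - 2.4
= 9.3%
A moderate gap.

9.3


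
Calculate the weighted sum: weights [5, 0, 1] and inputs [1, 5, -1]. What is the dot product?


Element-wise products:
5 * 1 = 5
0 * 5 = 0
1 * -1 = -1
Sum = 5 + 0 + -1
= 4

4


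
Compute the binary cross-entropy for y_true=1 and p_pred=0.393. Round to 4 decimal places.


For y=1: Loss = -log(p)
= -log(0.393)
= -(-0.9339)
= 0.9339

0.9339


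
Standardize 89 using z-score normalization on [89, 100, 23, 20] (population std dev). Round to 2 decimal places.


Mean = (89 + 100 + 23 + 20) / 4 = 58.0
Variance = sum((x_i - mean)^2) / n = 1348.5
Std = sqrt(1348.5) = 36.7219
Z = (x - mean) / std
= (89 - 58.0) / 36.7219
= 31.0 / 36.7219
= 0.84

0.84


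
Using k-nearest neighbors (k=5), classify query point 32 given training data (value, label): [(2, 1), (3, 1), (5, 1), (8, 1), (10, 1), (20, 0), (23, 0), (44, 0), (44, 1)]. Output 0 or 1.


Distances from query 32:
Point 23 (class 0): distance = 9
Point 20 (class 0): distance = 12
Point 44 (class 0): distance = 12
Point 44 (class 1): distance = 12
Point 10 (class 1): distance = 22
K=5 nearest neighbors: classes = [0, 0, 0, 1, 1]
Votes for class 1: 2 / 5
Majority vote => class 0

0


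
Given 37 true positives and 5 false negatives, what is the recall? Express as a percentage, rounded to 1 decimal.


Recall = TP / (TP + FN) * 100
= 37 / (37 + 5)
= 37 / 42
= 0.881
= 88.1%

88.1


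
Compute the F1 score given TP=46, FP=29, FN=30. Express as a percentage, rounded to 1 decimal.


Precision = TP / (TP + FP) = 46 / 75 = 0.6133
Recall = TP / (TP + FN) = 46 / 76 = 0.6053
F1 = 2 * P * R / (P + R)
= 2 * 0.6133 * 0.6053 / (0.6133 + 0.6053)
= 0.7425 / 1.2186
= 0.6093
As percentage: 60.9%

60.9


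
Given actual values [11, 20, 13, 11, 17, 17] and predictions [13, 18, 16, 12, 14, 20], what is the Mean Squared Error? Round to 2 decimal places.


Differences: [-2, 2, -3, -1, 3, -3]
Squared errors: [4, 4, 9, 1, 9, 9]
Sum of squared errors = 36
MSE = 36 / 6 = 6.00

6.00


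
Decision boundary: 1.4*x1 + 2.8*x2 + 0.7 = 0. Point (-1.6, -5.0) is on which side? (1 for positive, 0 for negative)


Compute 1.4 * -1.6 + 2.8 * -5.0 + 0.7
= -2.24 + -14.0 + 0.7
= -15.54
Since -15.54 < 0, the point is on the negative side.

0


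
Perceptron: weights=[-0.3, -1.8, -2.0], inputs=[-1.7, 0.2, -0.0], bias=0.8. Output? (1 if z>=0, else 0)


z = w . x + b
= -0.3*-1.7 + -1.8*0.2 + -2.0*-0.0 + 0.8
= 0.51 + -0.36 + 0.0 + 0.8
= 0.15 + 0.8
= 0.95
Since z = 0.95 >= 0, output = 1

1


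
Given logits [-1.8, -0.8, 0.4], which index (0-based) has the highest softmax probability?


Softmax is a monotonic transformation, so it preserves the argmax.
We need to find the index of the maximum logit.
Index 0: -1.8
Index 1: -0.8
Index 2: 0.4
Maximum logit = 0.4 at index 2

2


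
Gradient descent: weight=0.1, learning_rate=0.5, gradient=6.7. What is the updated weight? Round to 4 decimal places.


w_new = w_old - lr * gradient
= 0.1 - 0.5 * 6.7
= 0.1 - (3.35)
= -3.2500

-3.2500


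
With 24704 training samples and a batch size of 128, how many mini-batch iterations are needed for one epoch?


Iterations per epoch = dataset_size / batch_size
= 24704 / 128
= 193

193


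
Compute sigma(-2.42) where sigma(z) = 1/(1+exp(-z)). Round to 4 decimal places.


sigmoid(z) = 1 / (1 + exp(-z))
exp(-(-2.42)) = exp(2.42) = 11.2459
1 + 11.2459 = 12.2459
1 / 12.2459 = 0.0817

0.0817


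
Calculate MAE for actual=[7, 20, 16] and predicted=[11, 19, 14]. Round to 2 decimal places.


Absolute errors: [4, 1, 2]
Sum of absolute errors = 7
MAE = 7 / 3 = 2.33

2.33


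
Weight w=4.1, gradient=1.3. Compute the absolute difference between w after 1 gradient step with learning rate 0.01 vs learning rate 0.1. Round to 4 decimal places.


With lr=0.01: w_new = 4.1 - 0.01 * 1.3 = 4.087
With lr=0.1: w_new = 4.1 - 0.1 * 1.3 = 3.97
Absolute difference = |4.087 - 3.97|
= 0.1170

0.1170


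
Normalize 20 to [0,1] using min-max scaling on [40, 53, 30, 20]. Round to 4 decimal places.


Min = 20, Max = 53
Range = 53 - 20 = 33
Scaled = (x - min) / (max - min)
= (20 - 20) / 33
= 0 / 33
= 0.0000

0.0000


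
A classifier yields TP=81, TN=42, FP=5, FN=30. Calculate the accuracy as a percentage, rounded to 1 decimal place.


Accuracy = (TP + TN) / (TP + TN + FP + FN) * 100
= (81 + 42) / (81 + 42 + 5 + 30)
= 123 / 158
= 0.7785
= 77.8%

77.8


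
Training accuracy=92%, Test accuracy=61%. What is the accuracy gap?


Gap = train_accuracy - test_accuracy
= 92 - 61
= 31%
This large gap strongly indicates overfitting.

31


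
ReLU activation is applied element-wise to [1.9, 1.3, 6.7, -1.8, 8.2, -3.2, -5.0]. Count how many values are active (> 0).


ReLU(x) = max(0, x) for each element:
ReLU(1.9) = 1.9
ReLU(1.3) = 1.3
ReLU(6.7) = 6.7
ReLU(-1.8) = 0
ReLU(8.2) = 8.2
ReLU(-3.2) = 0
ReLU(-5.0) = 0
Active neurons (>0): 4

4


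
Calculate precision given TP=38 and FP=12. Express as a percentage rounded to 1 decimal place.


Precision = TP / (TP + FP) * 100
= 38 / (38 + 12)
= 38 / 50
= 0.76
= 76.0%

76.0


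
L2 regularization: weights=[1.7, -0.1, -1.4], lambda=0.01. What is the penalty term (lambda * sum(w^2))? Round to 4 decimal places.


Squaring each weight:
1.7^2 = 2.89
(-0.1)^2 = 0.01
(-1.4)^2 = 1.96
Sum of squares = 4.86
Penalty = 0.01 * 4.86 = 0.0486

0.0486


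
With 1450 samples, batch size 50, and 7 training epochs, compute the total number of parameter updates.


Iterations per epoch = 1450 / 50 = 29
Total updates = iterations_per_epoch * epochs
= 29 * 7
= 203

203


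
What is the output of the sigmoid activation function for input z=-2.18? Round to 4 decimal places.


sigmoid(z) = 1 / (1 + exp(-z))
exp(-(-2.18)) = exp(2.18) = 8.8463
1 + 8.8463 = 9.8463
1 / 9.8463 = 0.1016

0.1016


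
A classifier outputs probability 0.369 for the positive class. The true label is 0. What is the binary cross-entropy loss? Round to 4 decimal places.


For y=0: Loss = -log(1-p)
= -log(1 - 0.369)
= -log(0.631)
= -(-0.4604)
= 0.4604

0.4604


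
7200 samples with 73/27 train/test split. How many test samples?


Train samples = 7200 * 73% = 5256
Test samples = 7200 - 5256
= 1944

1944


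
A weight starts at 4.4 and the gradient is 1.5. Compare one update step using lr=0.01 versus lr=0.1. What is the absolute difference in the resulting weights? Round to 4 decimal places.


With lr=0.01: w_new = 4.4 - 0.01 * 1.5 = 4.385
With lr=0.1: w_new = 4.4 - 0.1 * 1.5 = 4.25
Absolute difference = |4.385 - 4.25|
= 0.1350

0.1350


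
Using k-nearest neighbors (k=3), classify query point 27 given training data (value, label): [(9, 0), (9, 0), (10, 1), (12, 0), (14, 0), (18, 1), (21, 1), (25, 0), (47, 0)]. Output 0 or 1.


Distances from query 27:
Point 25 (class 0): distance = 2
Point 21 (class 1): distance = 6
Point 18 (class 1): distance = 9
K=3 nearest neighbors: classes = [0, 1, 1]
Votes for class 1: 2 / 3
Majority vote => class 1

1


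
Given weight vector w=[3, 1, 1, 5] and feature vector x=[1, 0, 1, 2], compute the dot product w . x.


Element-wise products:
3 * 1 = 3
1 * 0 = 0
1 * 1 = 1
5 * 2 = 10
Sum = 3 + 0 + 1 + 10
= 14

14


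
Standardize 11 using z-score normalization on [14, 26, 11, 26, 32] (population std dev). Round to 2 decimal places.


Mean = (14 + 26 + 11 + 26 + 32) / 5 = 21.8
Variance = sum((x_i - mean)^2) / n = 63.36
Std = sqrt(63.36) = 7.9599
Z = (x - mean) / std
= (11 - 21.8) / 7.9599
= -10.8 / 7.9599
= -1.36

-1.36


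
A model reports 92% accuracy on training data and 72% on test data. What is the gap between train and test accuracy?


Gap = train_accuracy - test_accuracy
= 92 - 72
= 20%
This gap suggests the model is overfitting.

20


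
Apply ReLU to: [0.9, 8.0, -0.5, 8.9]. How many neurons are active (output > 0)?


ReLU(x) = max(0, x) for each element:
ReLU(0.9) = 0.9
ReLU(8.0) = 8.0
ReLU(-0.5) = 0
ReLU(8.9) = 8.9
Active neurons (>0): 3

3


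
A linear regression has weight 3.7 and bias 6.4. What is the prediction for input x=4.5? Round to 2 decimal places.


y = 3.7 * 4.5 + (6.4)
= 16.65 + (6.4)
= 23.05

23.05


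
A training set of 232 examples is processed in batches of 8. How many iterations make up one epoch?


Iterations per epoch = dataset_size / batch_size
= 232 / 8
= 29

29


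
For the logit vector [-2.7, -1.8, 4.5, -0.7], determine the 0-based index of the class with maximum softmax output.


Softmax is a monotonic transformation, so it preserves the argmax.
We need to find the index of the maximum logit.
Index 0: -2.7
Index 1: -1.8
Index 2: 4.5
Index 3: -0.7
Maximum logit = 4.5 at index 2

2


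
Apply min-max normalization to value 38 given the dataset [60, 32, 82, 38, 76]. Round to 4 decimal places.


Min = 32, Max = 82
Range = 82 - 32 = 50
Scaled = (x - min) / (max - min)
= (38 - 32) / 50
= 6 / 50
= 0.1200

0.1200


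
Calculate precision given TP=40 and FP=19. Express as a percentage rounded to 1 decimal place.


Precision = TP / (TP + FP) * 100
= 40 / (40 + 19)
= 40 / 59
= 0.678
= 67.8%

67.8


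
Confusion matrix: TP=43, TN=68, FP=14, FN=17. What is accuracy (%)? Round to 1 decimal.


Accuracy = (TP + TN) / (TP + TN + FP + FN) * 100
= (43 + 68) / (43 + 68 + 14 + 17)
= 111 / 142
= 0.7817
= 78.2%

78.2


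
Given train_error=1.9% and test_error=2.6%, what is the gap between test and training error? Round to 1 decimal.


Generalization gap = test_error - train_error
= 2.6 - 1.9
= 0.7%
A small gap suggests good generalization.

0.7


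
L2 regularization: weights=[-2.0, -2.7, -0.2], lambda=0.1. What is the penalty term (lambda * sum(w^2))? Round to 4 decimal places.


Squaring each weight:
(-2.0)^2 = 4.0
(-2.7)^2 = 7.29
(-0.2)^2 = 0.04
Sum of squares = 11.33
Penalty = 0.1 * 11.33 = 1.1330

1.1330


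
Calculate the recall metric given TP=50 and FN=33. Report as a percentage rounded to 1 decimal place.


Recall = TP / (TP + FN) * 100
= 50 / (50 + 33)
= 50 / 83
= 0.6024
= 60.2%

60.2


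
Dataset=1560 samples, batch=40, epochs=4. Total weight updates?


Iterations per epoch = 1560 / 40 = 39
Total updates = iterations_per_epoch * epochs
= 39 * 4
= 156

156


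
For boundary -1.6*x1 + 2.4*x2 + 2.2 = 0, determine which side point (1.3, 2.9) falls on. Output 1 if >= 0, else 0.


Compute -1.6 * 1.3 + 2.4 * 2.9 + 2.2
= -2.08 + 6.96 + 2.2
= 7.08
Since 7.08 >= 0, the point is on the positive side.

1


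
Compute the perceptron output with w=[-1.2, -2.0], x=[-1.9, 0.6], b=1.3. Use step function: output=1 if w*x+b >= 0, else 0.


z = w . x + b
= -1.2*-1.9 + -2.0*0.6 + 1.3
= 2.28 + -1.2 + 1.3
= 1.08 + 1.3
= 2.38
Since z = 2.38 >= 0, output = 1

1


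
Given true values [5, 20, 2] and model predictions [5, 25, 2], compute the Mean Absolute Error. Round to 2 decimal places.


Absolute errors: [0, 5, 0]
Sum of absolute errors = 5
MAE = 5 / 3 = 1.67

1.67


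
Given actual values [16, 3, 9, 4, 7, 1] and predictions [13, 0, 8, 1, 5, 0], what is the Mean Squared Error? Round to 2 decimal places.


Differences: [3, 3, 1, 3, 2, 1]
Squared errors: [9, 9, 1, 9, 4, 1]
Sum of squared errors = 33
MSE = 33 / 6 = 5.50

5.50


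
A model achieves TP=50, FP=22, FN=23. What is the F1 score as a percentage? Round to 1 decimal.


Precision = TP / (TP + FP) = 50 / 72 = 0.6944
Recall = TP / (TP + FN) = 50 / 73 = 0.6849
F1 = 2 * P * R / (P + R)
= 2 * 0.6944 * 0.6849 / (0.6944 + 0.6849)
= 0.9513 / 1.3794
= 0.6897
As percentage: 69.0%

69.0


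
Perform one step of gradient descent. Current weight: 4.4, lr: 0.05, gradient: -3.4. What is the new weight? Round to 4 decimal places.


w_new = w_old - lr * gradient
= 4.4 - 0.05 * -3.4
= 4.4 - (-0.17)
= 4.5700

4.5700


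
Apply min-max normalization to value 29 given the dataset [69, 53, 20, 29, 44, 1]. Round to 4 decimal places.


Min = 1, Max = 69
Range = 69 - 1 = 68
Scaled = (x - min) / (max - min)
= (29 - 1) / 68
= 28 / 68
= 0.4118

0.4118


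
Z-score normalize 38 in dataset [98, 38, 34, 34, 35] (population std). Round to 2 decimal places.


Mean = (98 + 38 + 34 + 34 + 35) / 5 = 47.8
Variance = sum((x_i - mean)^2) / n = 632.16
Std = sqrt(632.16) = 25.1428
Z = (x - mean) / std
= (38 - 47.8) / 25.1428
= -9.8 / 25.1428
= -0.39

-0.39


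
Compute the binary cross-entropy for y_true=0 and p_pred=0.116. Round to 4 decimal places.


For y=0: Loss = -log(1-p)
= -log(1 - 0.116)
= -log(0.884)
= -(-0.1233)
= 0.1233

0.1233


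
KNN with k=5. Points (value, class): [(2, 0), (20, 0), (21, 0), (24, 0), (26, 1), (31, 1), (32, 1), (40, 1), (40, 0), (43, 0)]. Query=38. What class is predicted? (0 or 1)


Distances from query 38:
Point 40 (class 0): distance = 2
Point 40 (class 1): distance = 2
Point 43 (class 0): distance = 5
Point 32 (class 1): distance = 6
Point 31 (class 1): distance = 7
K=5 nearest neighbors: classes = [0, 1, 0, 1, 1]
Votes for class 1: 3 / 5
Majority vote => class 1

1


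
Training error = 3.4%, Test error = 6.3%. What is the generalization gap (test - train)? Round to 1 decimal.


Generalization gap = test_error - train_error
= 6.3 - 3.4
= 2.9%
A moderate gap.

2.9


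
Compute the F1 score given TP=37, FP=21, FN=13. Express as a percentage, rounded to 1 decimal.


Precision = TP / (TP + FP) = 37 / 58 = 0.6379
Recall = TP / (TP + FN) = 37 / 50 = 0.74
F1 = 2 * P * R / (P + R)
= 2 * 0.6379 * 0.74 / (0.6379 + 0.74)
= 0.9441 / 1.3779
= 0.6852
As percentage: 68.5%

68.5


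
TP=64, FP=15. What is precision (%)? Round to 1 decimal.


Precision = TP / (TP + FP) * 100
= 64 / (64 + 15)
= 64 / 79
= 0.8101
= 81.0%

81.0


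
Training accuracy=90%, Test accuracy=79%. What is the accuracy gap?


Gap = train_accuracy - test_accuracy
= 90 - 79
= 11%
This gap suggests the model is overfitting.

11


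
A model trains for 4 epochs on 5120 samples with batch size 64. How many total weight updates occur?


Iterations per epoch = 5120 / 64 = 80
Total updates = iterations_per_epoch * epochs
= 80 * 4
= 320

320


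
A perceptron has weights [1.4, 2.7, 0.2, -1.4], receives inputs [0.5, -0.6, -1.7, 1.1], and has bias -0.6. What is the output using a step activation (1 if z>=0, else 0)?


z = w . x + b
= 1.4*0.5 + 2.7*-0.6 + 0.2*-1.7 + -1.4*1.1 + -0.6
= 0.7 + -1.62 + -0.34 + -1.54 + -0.6
= -2.8 + -0.6
= -3.4
Since z = -3.4 < 0, output = 0

0


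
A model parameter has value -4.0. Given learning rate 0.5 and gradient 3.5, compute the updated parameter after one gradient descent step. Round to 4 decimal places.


w_new = w_old - lr * gradient
= -4.0 - 0.5 * 3.5
= -4.0 - (1.75)
= -5.7500

-5.7500


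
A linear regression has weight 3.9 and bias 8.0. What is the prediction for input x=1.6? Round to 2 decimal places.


y = 3.9 * 1.6 + (8.0)
= 6.24 + (8.0)
= 14.24

14.24


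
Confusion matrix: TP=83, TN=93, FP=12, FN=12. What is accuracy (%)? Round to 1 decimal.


Accuracy = (TP + TN) / (TP + TN + FP + FN) * 100
= (83 + 93) / (83 + 93 + 12 + 12)
= 176 / 200
= 0.88
= 88.0%

88.0


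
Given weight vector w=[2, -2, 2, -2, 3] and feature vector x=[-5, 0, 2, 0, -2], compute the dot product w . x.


Element-wise products:
2 * -5 = -10
-2 * 0 = 0
2 * 2 = 4
-2 * 0 = 0
3 * -2 = -6
Sum = -10 + 0 + 4 + 0 + -6
= -12

-12


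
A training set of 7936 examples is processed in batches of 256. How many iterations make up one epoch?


Iterations per epoch = dataset_size / batch_size
= 7936 / 256
= 31

31


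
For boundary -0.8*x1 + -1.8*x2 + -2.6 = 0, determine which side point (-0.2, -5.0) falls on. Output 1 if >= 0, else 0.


Compute -0.8 * -0.2 + -1.8 * -5.0 + -2.6
= 0.16 + 9.0 + -2.6
= 6.56
Since 6.56 >= 0, the point is on the positive side.

1


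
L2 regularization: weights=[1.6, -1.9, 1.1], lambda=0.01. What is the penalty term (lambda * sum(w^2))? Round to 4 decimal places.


Squaring each weight:
1.6^2 = 2.56
(-1.9)^2 = 3.61
1.1^2 = 1.21
Sum of squares = 7.38
Penalty = 0.01 * 7.38 = 0.0738

0.0738


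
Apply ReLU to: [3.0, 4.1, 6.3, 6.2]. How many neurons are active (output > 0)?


ReLU(x) = max(0, x) for each element:
ReLU(3.0) = 3.0
ReLU(4.1) = 4.1
ReLU(6.3) = 6.3
ReLU(6.2) = 6.2
Active neurons (>0): 4

4


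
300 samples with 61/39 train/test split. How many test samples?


Train samples = 300 * 61% = 183
Test samples = 300 - 183
= 117

117


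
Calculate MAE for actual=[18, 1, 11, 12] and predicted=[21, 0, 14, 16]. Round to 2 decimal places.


Absolute errors: [3, 1, 3, 4]
Sum of absolute errors = 11
MAE = 11 / 4 = 2.75

2.75


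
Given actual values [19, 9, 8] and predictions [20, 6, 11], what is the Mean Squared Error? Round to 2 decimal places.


Differences: [-1, 3, -3]
Squared errors: [1, 9, 9]
Sum of squared errors = 19
MSE = 19 / 3 = 6.33

6.33


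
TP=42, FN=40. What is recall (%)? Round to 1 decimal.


Recall = TP / (TP + FN) * 100
= 42 / (42 + 40)
= 42 / 82
= 0.5122
= 51.2%

51.2


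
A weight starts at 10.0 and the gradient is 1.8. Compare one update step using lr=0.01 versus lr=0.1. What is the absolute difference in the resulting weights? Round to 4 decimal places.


With lr=0.01: w_new = 10.0 - 0.01 * 1.8 = 9.982
With lr=0.1: w_new = 10.0 - 0.1 * 1.8 = 9.82
Absolute difference = |9.982 - 9.82|
= 0.1620

0.1620


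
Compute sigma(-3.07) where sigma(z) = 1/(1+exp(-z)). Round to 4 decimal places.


sigmoid(z) = 1 / (1 + exp(-z))
exp(-(-3.07)) = exp(3.07) = 21.5419
1 + 21.5419 = 22.5419
1 / 22.5419 = 0.0444

0.0444


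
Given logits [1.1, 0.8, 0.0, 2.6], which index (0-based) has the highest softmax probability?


Softmax is a monotonic transformation, so it preserves the argmax.
We need to find the index of the maximum logit.
Index 0: 1.1
Index 1: 0.8
Index 2: 0.0
Index 3: 2.6
Maximum logit = 2.6 at index 3

3


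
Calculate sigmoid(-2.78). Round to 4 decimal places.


sigmoid(z) = 1 / (1 + exp(-z))
exp(-(-2.78)) = exp(2.78) = 16.119
1 + 16.119 = 17.119
1 / 17.119 = 0.0584

0.0584


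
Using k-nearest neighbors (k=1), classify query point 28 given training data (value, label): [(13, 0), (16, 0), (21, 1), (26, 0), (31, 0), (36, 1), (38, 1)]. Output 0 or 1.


Distances from query 28:
Point 26 (class 0): distance = 2
K=1 nearest neighbors: classes = [0]
Votes for class 1: 0 / 1
Majority vote => class 0

0


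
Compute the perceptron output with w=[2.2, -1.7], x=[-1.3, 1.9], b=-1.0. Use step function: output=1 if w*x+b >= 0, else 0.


z = w . x + b
= 2.2*-1.3 + -1.7*1.9 + -1.0
= -2.86 + -3.23 + -1.0
= -6.09 + -1.0
= -7.09
Since z = -7.09 < 0, output = 0

0


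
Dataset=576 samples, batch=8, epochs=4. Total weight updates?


Iterations per epoch = 576 / 8 = 72
Total updates = iterations_per_epoch * epochs
= 72 * 4
= 288

288
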